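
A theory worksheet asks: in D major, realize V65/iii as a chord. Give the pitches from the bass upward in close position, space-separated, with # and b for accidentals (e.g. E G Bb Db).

The slash means an applied dominant: we want the dominant of iii. In D major, iii is F# minor, and its dominant is built on C#.
Building a dominant seventh chord on C# gives C#-E#-G#-B.
With the 65 figure the chord is in first inversion; from the bass E# upward in close position it reads E#-G#-B-C#.

E# G# B C#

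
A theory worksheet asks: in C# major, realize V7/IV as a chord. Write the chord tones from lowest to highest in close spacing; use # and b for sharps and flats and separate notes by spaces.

C# E# G# B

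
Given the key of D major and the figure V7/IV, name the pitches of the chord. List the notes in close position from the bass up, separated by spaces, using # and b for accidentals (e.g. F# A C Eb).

The slash means an applied dominant: we want the dominant of IV. In D major, IV is G major, and its dominant is built on D.
Building a dominant seventh chord on D gives D-F#-A-C.

D F# A C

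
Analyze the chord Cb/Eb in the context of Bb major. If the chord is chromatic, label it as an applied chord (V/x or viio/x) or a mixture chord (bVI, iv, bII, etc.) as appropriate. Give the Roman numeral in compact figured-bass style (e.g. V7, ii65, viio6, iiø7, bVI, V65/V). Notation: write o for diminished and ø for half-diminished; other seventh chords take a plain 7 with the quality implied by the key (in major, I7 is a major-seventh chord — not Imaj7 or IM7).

The pitches Cb-Eb-Gb form a major triad rooted on Cb.
Cb is the lowered second degree of Bb major (diatonic 2 would be C). This is the Neapolitan sixth — a major triad on the lowered second degree, here in its customary first inversion.
With Eb in the bass the chord is in first inversion, so the figured bass is 6.

bII6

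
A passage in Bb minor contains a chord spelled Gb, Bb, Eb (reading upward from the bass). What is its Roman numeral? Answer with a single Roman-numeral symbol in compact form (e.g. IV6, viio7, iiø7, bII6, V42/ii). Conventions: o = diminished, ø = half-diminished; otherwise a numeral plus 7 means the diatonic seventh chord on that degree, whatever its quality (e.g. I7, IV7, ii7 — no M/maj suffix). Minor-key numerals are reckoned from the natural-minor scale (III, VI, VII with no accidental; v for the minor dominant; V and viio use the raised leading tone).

The pitches Eb-Gb-Bb form a minor triad rooted on Eb.
Eb is scale degree 4 in Bb minor, and a minor triad on that degree is written iv.
With Gb in the bass the chord is in first inversion, so the figured bass is 6.

iv6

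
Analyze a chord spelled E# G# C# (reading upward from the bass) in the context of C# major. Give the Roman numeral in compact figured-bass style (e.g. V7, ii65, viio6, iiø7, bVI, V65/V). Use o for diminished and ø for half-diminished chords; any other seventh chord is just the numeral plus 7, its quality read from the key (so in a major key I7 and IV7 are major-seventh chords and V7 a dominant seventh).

I6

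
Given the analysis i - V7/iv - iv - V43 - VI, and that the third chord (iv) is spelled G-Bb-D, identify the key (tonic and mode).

The chord Gm is a minor triad rooted on G; its label is iv.
iv on G implies G is the subdominant; that puts the tonic at D, and the lowercase numeral fits minor mode.

D minor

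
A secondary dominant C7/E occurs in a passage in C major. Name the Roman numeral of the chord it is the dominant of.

The chord is a dominant seventh chord on C.
A dominant resolves down a perfect fifth: C → F. In C major, F is scale degree 4, i.e. IV.

IV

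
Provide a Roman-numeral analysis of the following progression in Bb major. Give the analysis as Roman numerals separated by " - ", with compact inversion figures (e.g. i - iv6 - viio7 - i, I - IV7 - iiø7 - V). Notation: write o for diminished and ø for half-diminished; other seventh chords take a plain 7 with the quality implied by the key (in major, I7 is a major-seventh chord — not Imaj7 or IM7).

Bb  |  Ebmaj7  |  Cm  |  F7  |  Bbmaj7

Bb: root Bb is the tonic; major triad there is I.
Ebmaj7 has root Eb, degree 4 in Bb major, so IV7.
Cm: root C is the supertonic; minor triad there is ii.
F7: root F is the dominant; dominant seventh chord there is V7.
Bbmaj7: major seventh chord on Bb = scale degree 1 → I7.

I - IV7 - ii - V7 - I7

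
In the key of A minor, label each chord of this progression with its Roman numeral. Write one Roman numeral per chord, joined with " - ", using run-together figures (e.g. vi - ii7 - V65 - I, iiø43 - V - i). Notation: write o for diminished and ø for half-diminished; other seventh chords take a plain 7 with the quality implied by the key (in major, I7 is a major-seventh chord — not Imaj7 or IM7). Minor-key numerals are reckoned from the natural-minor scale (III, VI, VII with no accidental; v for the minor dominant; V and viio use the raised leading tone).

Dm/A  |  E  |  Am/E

iv64 - V - i64

Dm/A: minor triad on D = scale degree 4 → iv64.
E: root E is the dominant; major triad there is V.
Am/E: root A is the tonic; minor triad there is i64.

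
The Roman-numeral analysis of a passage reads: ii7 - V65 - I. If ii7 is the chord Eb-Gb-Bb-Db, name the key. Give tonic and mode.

The anchor chord is a minor seventh chord on Eb, labeled ii7.
If Eb is scale degree 2 and the mode makes that degree carry a minor seventh chord, the tonic is Db and the mode is major.

Db major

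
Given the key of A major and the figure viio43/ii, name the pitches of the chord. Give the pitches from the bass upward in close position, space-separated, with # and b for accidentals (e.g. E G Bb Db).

E G A# C#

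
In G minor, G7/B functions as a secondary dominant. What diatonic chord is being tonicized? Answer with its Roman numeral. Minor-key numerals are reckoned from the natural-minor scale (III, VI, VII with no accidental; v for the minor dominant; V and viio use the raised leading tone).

The chord is a dominant seventh chord on G.
A dominant resolves down a perfect fifth: G → C. In G minor, C is scale degree 4, i.e. iv.

iv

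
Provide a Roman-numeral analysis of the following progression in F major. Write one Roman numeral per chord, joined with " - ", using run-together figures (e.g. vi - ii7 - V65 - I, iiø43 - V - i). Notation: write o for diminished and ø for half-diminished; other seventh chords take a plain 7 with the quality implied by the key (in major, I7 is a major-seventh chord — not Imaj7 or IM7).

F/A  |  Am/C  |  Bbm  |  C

I6 - iii6 - iv - V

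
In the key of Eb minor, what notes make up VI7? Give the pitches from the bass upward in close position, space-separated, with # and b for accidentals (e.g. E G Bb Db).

Cb Eb Gb Bb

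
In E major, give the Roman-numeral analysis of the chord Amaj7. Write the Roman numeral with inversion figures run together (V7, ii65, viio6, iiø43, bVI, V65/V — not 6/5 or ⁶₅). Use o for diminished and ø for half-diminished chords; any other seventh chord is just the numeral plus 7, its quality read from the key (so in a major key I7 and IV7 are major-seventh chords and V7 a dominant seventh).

IV7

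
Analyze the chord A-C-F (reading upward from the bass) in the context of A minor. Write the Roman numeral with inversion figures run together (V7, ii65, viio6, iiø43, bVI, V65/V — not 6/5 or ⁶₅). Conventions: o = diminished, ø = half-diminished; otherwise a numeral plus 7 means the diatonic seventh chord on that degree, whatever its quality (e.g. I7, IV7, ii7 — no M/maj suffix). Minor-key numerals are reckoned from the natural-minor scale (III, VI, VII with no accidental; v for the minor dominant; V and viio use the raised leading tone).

VI6

Stacked in thirds the chord is F-A-C: a major triad on F.
In A minor, F is the submediant; the diatonic major triad there is VI.
With A in the bass the chord is in first inversion, so the figured bass is 6.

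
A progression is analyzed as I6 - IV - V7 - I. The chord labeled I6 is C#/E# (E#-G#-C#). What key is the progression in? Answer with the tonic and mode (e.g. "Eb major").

The chord C#/E# is a major triad rooted on C#; its label is I6.
If C# is scale degree 1 and the mode makes that degree carry a major triad, the tonic is C# and the mode is major.

C# major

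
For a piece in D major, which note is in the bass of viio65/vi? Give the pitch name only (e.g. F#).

C#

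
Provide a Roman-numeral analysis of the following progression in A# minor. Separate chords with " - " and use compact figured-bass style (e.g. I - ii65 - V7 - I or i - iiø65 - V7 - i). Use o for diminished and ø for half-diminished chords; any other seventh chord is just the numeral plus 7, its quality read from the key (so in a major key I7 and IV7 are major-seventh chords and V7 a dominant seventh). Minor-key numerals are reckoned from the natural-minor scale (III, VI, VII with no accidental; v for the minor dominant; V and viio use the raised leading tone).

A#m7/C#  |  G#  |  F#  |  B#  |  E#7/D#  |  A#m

i65 - VII - VI - V/V - V42 - i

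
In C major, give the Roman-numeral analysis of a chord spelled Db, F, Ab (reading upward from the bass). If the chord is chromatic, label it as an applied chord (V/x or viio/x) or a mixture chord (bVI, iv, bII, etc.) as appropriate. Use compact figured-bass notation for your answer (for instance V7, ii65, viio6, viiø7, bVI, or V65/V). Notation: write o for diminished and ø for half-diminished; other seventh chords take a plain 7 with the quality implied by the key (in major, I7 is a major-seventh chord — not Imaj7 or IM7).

bII

Stacked in thirds the chord is Db-F-Ab: a major triad on Db.
Db is the lowered second degree of C major (diatonic 2 would be D). This is the Neapolitan chord — a major triad on the lowered second degree.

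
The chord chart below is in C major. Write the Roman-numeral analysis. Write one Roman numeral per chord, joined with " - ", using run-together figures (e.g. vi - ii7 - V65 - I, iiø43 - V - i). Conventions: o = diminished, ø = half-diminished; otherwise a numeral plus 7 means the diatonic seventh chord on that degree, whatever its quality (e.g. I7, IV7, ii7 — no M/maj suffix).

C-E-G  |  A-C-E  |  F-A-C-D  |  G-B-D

I - vi - ii65 - V

C-E-G: major triad on C = scale degree 1 → I.
A-C-E has root A, degree 6 in C major, so vi.
F-A-C-D has root D, degree 2 in C major, so ii65.
G-B-D: root G is the dominant; major triad there is V.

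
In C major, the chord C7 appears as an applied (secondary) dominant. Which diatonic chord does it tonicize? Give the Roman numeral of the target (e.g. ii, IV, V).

IV

The chord is a dominant seventh chord on C.
A dominant resolves down a perfect fifth: C → F. In C major, F is scale degree 4, i.e. IV.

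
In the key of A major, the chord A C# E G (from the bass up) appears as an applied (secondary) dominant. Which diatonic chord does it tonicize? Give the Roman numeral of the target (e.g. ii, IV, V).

The chord is a dominant seventh chord on A.
A dominant resolves down a perfect fifth: A → D. In A major, D is scale degree 4, i.e. IV.

IV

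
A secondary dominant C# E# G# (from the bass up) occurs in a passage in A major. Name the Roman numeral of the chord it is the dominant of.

vi

The chord is a major triad on C#.
A dominant resolves down a perfect fifth: C# → F#. In A major, F# is scale degree 6, i.e. vi.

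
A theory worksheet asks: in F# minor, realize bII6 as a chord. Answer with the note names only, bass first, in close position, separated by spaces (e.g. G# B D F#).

B D G

Scale degree 2 in F# minor is G#; lowering it a half step gives G. bII6 is the Neapolitan sixth — a major triad on the lowered second degree, here in its customary first inversion.
So the chord is G-B-D, a major triad.
The figured bass 6 indicates first inversion, placing the third (B) in the bass: B-D-G.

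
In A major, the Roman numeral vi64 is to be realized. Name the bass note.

vi in A major has root F#; the chord is F#-A-C#.
The figure 64 means second inversion — the fifth is in the bass.

C#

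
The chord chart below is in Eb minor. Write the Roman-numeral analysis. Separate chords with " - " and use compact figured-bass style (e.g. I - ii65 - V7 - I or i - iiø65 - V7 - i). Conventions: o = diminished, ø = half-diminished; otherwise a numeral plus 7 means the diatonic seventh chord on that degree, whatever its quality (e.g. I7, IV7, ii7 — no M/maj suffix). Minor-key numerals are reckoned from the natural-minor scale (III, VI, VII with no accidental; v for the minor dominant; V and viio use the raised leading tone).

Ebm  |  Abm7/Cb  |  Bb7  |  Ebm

Ebm: root Eb is the tonic; minor triad there is i.
Abm7/Cb has root Ab, degree 4 in Eb minor, so iv65.
Bb7 has root Bb, degree 5 in Eb minor, so V7.
Ebm: root Eb is the tonic; minor triad there is i.

i - iv65 - V7 - i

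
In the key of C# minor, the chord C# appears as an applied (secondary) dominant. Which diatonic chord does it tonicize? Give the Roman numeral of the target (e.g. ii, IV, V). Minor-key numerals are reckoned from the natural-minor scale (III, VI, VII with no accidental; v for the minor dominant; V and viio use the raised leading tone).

iv

The chord is a major triad on C#.
A dominant resolves down a perfect fifth: C# → F#. In C# minor, F# is scale degree 4, i.e. iv.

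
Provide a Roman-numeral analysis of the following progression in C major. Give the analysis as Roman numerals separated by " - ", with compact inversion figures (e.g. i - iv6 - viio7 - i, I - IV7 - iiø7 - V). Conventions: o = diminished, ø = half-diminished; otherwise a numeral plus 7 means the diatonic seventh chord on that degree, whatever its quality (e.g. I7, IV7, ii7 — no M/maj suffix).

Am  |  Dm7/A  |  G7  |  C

vi - ii43 - V7 - I

Am: minor triad on A = scale degree 6 → vi.
Dm7/A has root D, degree 2 in C major, so ii43.
G7: root G is the dominant; dominant seventh chord there is V7.
C has root C, degree 1 in C major, so I.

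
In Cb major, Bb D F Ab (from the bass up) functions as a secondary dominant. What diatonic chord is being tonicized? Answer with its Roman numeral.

The chord is a dominant seventh chord on Bb.
A dominant resolves down a perfect fifth: Bb → Eb. In Cb major, Eb is scale degree 3, i.e. iii.

iii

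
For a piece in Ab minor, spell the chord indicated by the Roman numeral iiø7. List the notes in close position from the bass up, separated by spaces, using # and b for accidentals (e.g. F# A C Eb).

Bb Db Fb Ab

In Ab minor, the second degree is Bb, and the diatonic chord built there is a half-diminished seventh chord.
Stacking thirds from Bb gives Bb-Db-Fb-Ab.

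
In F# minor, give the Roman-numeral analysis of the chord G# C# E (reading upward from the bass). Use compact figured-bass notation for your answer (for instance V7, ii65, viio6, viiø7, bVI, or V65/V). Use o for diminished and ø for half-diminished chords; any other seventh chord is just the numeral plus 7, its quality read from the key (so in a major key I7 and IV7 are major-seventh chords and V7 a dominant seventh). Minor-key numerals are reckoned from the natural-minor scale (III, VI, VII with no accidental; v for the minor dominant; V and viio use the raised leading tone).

v64

Stacked in thirds the chord is C#-E-G#: a minor triad on C#.
C# is scale degree 5 in F# minor, and a minor triad on that degree is written v.
With G# in the bass the chord is in second inversion, so the figured bass is 64.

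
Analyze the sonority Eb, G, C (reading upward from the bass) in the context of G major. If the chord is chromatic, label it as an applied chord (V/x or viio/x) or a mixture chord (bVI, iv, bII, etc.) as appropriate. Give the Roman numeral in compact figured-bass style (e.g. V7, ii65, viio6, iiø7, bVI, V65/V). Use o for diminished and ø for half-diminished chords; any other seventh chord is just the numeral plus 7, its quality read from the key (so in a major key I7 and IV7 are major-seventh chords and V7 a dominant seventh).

iv6

Stacked in thirds the chord is C-Eb-G: a minor triad on C.
C is the fourth degree of G major. This is the minor subdominant, borrowed from the parallel minor.
With Eb in the bass the chord is in first inversion, so the figured bass is 6.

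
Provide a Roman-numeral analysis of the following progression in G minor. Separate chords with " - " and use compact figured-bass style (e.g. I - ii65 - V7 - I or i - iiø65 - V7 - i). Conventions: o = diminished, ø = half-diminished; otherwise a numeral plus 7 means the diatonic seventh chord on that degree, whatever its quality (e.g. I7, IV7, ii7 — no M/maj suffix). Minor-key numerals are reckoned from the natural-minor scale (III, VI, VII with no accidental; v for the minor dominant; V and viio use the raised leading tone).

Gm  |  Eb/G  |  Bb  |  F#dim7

i - VI6 - III - viio7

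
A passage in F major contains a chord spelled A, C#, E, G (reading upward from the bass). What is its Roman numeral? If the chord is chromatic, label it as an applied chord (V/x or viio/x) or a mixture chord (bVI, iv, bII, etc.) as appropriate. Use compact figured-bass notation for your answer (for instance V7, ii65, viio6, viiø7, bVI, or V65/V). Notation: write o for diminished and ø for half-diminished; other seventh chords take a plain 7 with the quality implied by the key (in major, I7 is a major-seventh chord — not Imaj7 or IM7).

V7/vi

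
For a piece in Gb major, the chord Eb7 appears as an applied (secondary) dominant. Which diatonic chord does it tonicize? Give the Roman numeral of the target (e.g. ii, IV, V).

The chord is a dominant seventh chord on Eb.
A dominant resolves down a perfect fifth: Eb → Ab. In Gb major, Ab is scale degree 2, i.e. ii.

ii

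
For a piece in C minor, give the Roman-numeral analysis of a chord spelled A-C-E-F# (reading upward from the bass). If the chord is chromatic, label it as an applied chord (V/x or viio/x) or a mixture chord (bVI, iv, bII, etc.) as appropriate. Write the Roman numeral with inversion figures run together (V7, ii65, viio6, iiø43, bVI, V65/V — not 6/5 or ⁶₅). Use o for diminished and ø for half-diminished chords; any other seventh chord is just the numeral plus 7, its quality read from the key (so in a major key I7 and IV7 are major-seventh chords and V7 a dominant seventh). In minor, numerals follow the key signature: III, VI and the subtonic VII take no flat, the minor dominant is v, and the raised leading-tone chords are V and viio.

viiø65/V

The pitches F#-A-C-E form a half-diminished seventh chord rooted on F#.
F# sits a half step below G (V in C minor); a diminished chord there is the applied leading-tone chord of V.
With A in the bass the chord is in first inversion, so the figured bass is 65.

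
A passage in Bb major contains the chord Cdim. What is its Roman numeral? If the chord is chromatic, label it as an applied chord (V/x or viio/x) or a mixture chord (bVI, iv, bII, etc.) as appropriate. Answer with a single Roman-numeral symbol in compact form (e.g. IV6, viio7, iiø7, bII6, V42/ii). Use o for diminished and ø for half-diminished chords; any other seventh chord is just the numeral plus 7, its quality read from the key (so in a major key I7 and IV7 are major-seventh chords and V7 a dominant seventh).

iio

The pitches C-Eb-Gb form a diminished triad rooted on C.
C is the second degree of Bb major. This is the diminished supertonic triad, borrowed from the parallel minor.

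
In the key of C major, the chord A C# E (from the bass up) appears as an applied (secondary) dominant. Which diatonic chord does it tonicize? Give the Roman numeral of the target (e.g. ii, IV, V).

The chord is a major triad on A.
A dominant resolves down a perfect fifth: A → D. In C major, D is scale degree 2, i.e. ii.

ii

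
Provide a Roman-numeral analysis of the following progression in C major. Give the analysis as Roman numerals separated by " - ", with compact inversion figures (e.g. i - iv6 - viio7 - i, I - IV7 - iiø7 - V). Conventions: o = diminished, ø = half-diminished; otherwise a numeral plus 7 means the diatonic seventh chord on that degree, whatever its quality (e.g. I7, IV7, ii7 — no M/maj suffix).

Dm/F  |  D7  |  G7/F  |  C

Dm/F: minor triad on D = scale degree 2 → ii6.
D7: a dominant seventh chord on D, the applied dominant of V → V7/V.
G7/F has root G, degree 5 in C major, so V42.
C: root C is the tonic; major triad there is I.

ii6 - V7/V - V42 - I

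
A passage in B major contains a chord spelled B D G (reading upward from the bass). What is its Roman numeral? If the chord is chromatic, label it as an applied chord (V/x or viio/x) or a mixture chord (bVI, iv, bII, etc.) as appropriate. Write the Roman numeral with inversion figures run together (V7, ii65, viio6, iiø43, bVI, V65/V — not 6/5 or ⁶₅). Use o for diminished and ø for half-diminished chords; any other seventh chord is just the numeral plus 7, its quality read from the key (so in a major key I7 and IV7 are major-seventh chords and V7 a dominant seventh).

bVI6

The pitches G-B-D form a major triad rooted on G.
G is the lowered sixth degree of B major (diatonic 6 would be G#). This is a major triad on the lowered sixth degree, borrowed from the parallel minor.
With B in the bass the chord is in first inversion, so the figured bass is 6.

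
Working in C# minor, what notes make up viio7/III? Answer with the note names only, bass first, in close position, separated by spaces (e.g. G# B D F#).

viio7/III is a secondary leading-tone chord. The target III is E in C# minor; the applied chord is rooted a semitone below, on D#.
Building a fully diminished seventh chord on D# gives D#-F#-A-C.

D# F# A C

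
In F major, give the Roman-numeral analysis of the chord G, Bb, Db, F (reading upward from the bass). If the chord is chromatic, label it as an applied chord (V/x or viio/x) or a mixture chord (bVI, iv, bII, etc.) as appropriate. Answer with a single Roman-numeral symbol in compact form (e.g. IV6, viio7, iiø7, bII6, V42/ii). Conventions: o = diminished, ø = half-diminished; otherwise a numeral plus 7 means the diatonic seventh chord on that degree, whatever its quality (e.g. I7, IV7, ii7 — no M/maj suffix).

Stacked in thirds the chord is G-Bb-Db-F: a half-diminished seventh chord on G.
G is the second degree of F major. This is the half-diminished supertonic seventh, borrowed from the parallel minor.

iiø7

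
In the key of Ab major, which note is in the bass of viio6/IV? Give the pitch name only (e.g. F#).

Eb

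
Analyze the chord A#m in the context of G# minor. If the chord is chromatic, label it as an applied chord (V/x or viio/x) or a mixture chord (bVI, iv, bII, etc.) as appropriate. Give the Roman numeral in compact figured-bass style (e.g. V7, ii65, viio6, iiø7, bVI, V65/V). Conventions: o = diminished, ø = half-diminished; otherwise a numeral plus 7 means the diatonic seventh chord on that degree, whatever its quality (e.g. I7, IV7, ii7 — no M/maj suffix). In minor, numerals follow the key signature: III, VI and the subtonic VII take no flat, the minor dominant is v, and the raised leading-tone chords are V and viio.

Stacked in thirds the chord is A#-C#-E#: a minor triad on A#.
A# is the second degree of G# minor. This is the minor supertonic, borrowed from the parallel major (the Dorian ii).

ii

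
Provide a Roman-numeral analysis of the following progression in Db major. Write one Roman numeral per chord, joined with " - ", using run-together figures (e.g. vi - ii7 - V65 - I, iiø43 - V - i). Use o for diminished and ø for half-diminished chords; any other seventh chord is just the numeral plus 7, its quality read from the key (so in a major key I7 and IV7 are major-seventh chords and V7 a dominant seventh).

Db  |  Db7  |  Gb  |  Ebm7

I - V7/IV - IV - ii7

Db has root Db, degree 1 in Db major, so I.
Db7 is the secondary dominant of IV (dominant seventh chord on Db): V7/IV.
Gb: root Gb is the subdominant; major triad there is IV.
Ebm7: minor seventh chord on Eb = scale degree 2 → ii7.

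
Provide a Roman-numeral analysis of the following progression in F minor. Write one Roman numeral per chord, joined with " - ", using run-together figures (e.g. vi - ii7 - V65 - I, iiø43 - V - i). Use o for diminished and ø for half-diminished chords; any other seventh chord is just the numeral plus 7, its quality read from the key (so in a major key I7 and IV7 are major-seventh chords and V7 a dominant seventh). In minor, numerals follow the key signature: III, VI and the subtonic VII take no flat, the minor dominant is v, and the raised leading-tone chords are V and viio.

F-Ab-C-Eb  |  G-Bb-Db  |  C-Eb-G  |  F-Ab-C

i7 - iio - v - i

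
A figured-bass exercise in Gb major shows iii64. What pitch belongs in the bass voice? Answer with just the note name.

F

iii in Gb major has root Bb; the chord is Bb-Db-F.
The figure 64 means second inversion — the fifth is in the bass.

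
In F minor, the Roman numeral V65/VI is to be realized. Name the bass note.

C

The applied chord V65/VI is rooted on Ab: Ab-C-Eb-Gb.
The figure 65 means first inversion — the third is in the bass.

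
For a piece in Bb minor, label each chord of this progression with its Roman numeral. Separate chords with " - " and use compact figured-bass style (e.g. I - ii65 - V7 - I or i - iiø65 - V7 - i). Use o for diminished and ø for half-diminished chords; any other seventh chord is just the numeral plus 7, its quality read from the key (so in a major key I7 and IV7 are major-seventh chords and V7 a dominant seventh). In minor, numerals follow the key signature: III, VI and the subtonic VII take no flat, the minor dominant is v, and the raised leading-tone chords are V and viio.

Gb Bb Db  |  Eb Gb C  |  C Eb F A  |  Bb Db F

VI - iio6 - V43 - i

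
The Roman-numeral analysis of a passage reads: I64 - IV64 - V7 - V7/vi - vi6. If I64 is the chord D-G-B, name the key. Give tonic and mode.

I64 is given as D-G-B — a major triad with root G.
If G is scale degree 1 and the mode makes that degree carry a major triad, the tonic is G and the mode is major.

G major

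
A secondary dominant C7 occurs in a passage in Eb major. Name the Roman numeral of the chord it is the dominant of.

ii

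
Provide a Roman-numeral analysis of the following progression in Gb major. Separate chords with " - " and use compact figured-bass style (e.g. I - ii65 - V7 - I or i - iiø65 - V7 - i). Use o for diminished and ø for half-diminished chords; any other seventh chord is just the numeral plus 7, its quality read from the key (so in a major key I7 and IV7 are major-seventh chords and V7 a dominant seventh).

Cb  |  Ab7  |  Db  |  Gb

IV - V7/V - V - I

Cb: major triad on Cb = scale degree 4 → IV.
Ab7: a dominant seventh chord on Ab, the applied dominant of V → V7/V.
Db has root Db, degree 5 in Gb major, so V.
Gb: major triad on Gb = scale degree 1 → I.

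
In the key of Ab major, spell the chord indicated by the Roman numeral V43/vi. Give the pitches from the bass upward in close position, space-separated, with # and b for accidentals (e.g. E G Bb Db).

G Bb C E

The slash means an applied dominant: we want the dominant of vi. In Ab major, vi is F minor, and its dominant is built on C.
Building a dominant seventh chord on C gives C-E-G-Bb.
With the 43 figure the chord is in second inversion; from the bass G upward in close position it reads G-Bb-C-E.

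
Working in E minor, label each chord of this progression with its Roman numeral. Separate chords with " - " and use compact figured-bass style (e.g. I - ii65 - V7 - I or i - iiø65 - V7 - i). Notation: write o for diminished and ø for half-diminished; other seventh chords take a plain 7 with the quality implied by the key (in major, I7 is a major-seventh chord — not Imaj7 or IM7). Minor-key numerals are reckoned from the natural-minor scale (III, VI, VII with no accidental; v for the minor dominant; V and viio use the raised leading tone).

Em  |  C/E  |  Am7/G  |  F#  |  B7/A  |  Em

Em has root E, degree 1 in E minor, so i.
C/E: root C is the submediant; major triad there is VI6.
Am7/G has root A, degree 4 in E minor, so iv42.
F#: a major triad on F#, the applied dominant of V → V/V.
B7/A has root B, degree 5 in E minor, so V42.
Em has root E, degree 1 in E minor, so i.

i - VI6 - iv42 - V/V - V42 - i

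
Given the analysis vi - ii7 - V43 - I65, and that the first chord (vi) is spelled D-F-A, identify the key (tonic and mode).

F major

The chord Dm is a minor triad rooted on D; its label is vi.
vi on D implies D is the submediant; that puts the tonic at F, and the lowercase numeral fits major mode.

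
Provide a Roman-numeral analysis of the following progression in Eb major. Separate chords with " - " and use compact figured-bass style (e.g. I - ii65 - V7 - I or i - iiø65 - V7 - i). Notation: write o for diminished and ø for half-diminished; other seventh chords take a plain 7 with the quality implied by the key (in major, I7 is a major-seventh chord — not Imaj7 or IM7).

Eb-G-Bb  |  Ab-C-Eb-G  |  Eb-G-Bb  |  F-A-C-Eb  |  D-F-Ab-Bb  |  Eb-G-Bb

I - IV7 - I - V7/V - V65 - I

Eb-G-Bb: major triad on Eb = scale degree 1 → I.
Ab-C-Eb-G has root Ab, degree 4 in Eb major, so IV7.
Eb-G-Bb: major triad on Eb = scale degree 1 → I.
F-A-C-Eb: a dominant seventh chord on F, the applied dominant of V → V7/V.
D-F-Ab-Bb: dominant seventh chord on Bb = scale degree 5 → V65.
Eb-G-Bb: major triad on Eb = scale degree 1 → I.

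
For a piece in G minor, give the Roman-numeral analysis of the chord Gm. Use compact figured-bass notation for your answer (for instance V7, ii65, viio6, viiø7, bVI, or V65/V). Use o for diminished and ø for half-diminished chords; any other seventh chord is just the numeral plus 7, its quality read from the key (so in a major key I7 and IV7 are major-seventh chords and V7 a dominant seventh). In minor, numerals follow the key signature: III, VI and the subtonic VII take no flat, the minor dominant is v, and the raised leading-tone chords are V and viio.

i

Stacked in thirds the chord is G-Bb-D: a minor triad on G.
G is scale degree 1 in G minor, and a minor triad on that degree is written i.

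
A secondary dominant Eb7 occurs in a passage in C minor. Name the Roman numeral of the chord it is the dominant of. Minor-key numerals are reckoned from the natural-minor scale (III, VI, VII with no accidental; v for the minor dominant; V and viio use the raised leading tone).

The chord is a dominant seventh chord on Eb.
A dominant resolves down a perfect fifth: Eb → Ab. In C minor, Ab is scale degree 6, i.e. VI.

VI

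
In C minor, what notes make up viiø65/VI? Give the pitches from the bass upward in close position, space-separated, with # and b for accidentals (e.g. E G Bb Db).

The slash marks an applied leading-tone chord: viio of VI. In C minor, VI is Ab, so the leading tone to it is G, a half step below.
Building a half-diminished seventh chord on G gives G-Bb-Db-F.
The figured bass 65 indicates first inversion, placing the third (Bb) in the bass: Bb-Db-F-G.

Bb Db F G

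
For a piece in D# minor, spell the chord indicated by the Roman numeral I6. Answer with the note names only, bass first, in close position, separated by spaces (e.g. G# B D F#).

F## A# D#

I6 is the major tonic (Picardy third), borrowed from the parallel major. In D# minor that root is D#.
So the chord is D#-F##-A#.
The figured bass 6 indicates first inversion, placing the third (F##) in the bass: F##-A#-D#.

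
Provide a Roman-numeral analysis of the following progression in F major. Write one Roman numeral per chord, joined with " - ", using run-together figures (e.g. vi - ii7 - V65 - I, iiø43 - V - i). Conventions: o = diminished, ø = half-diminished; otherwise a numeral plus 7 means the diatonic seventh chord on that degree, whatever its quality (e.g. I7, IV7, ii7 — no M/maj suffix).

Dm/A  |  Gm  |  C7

vi64 - ii - V7

Dm/A: root D is the submediant; minor triad there is vi64.
Gm: minor triad on G = scale degree 2 → ii.
C7 has root C, degree 5 in F major, so V7.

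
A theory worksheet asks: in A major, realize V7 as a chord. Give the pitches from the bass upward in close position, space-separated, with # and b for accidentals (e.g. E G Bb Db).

The numeral's case and figure indicate a dominant seventh chord. In A major its root, scale degree 5, is E.
That chord is spelled E-G#-B-D.

E G# B D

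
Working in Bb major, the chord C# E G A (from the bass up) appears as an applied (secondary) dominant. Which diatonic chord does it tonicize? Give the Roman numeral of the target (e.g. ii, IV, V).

iii

The chord is a dominant seventh chord on A.
A dominant resolves down a perfect fifth: A → D. In Bb major, D is scale degree 3, i.e. iii.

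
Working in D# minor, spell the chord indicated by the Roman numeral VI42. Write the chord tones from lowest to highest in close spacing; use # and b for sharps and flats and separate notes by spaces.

A# B D# F#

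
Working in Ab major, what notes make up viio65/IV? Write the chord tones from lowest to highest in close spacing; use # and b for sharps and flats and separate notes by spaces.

Eb Gb Bbb C

viio65/IV is a secondary leading-tone chord. The target IV is Db in Ab major; the applied chord is rooted a semitone below, on C.
Building a fully diminished seventh chord on C gives C-Eb-Gb-Bbb.
With the 65 figure the chord is in first inversion; from the bass Eb upward in close position it reads Eb-Gb-Bbb-C.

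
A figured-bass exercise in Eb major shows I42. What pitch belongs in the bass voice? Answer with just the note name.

D

I in Eb major has root Eb; the chord is Eb-G-Bb-D.
The figure 42 means third inversion — the seventh is in the bass.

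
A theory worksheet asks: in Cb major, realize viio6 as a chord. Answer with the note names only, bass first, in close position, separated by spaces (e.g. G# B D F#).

Db Fb Bb

The numeral's case and figure indicate a diminished triad. In Cb major its root, scale degree 7, is Bb.
Stacking thirds from Bb gives Bb-Db-Fb.
With the 6 figure the chord is in first inversion; from the bass Db upward in close position it reads Db-Fb-Bb.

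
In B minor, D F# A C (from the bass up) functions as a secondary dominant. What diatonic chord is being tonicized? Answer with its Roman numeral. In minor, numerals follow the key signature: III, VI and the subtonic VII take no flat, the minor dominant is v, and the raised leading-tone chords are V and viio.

The chord is a dominant seventh chord on D.
A dominant resolves down a perfect fifth: D → G. In B minor, G is scale degree 6, i.e. VI.

VI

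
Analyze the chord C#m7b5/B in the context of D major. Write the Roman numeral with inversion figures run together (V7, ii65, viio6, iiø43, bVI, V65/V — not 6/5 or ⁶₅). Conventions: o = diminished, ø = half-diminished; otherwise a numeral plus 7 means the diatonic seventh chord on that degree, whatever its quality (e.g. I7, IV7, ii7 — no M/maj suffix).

viiø42

The pitches C#-E-G-B form a half-diminished seventh chord rooted on C#.
C# is scale degree 7 in D major, and a half-diminished seventh chord on that degree is written viiø7.
With B in the bass the chord is in third inversion, so the figured bass is 42.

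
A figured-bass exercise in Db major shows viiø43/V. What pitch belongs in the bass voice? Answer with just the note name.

The applied chord viiø43/V is rooted on G: G-Bb-Db-F.
The figure 43 means second inversion — the fifth is in the bass.

Db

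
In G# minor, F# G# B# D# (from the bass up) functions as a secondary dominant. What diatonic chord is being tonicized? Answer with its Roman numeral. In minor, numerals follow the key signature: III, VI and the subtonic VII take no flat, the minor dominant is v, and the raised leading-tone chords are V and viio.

iv

The chord is a dominant seventh chord on G#.
A dominant resolves down a perfect fifth: G# → C#. In G# minor, C# is scale degree 4, i.e. iv.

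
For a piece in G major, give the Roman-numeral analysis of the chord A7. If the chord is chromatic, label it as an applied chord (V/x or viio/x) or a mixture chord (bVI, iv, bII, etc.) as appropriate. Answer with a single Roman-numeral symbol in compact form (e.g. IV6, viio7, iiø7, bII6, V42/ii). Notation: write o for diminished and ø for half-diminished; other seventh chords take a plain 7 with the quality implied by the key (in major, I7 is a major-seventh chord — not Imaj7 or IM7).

The pitches A-C#-E-G form a dominant seventh chord rooted on A.
A is not a diatonic chord root with this quality in G major, but it lies a perfect fifth above D (V), so the chord functions as an applied dominant of V.

V7/V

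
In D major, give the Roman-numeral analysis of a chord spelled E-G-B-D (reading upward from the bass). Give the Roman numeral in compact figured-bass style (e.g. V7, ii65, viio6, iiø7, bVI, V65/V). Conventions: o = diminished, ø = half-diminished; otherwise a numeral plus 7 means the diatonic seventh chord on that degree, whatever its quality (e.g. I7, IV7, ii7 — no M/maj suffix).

ii7

The pitches E-G-B-D form a minor seventh chord rooted on E.
In D major, E is the supertonic; the diatonic minor seventh chord there is ii7.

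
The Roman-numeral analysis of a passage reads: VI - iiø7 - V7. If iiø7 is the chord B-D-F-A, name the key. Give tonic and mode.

iiø7 is given as B-D-F-A — a half-diminished seventh chord with root B.
If B is scale degree 2 and the mode makes that degree carry a half-diminished seventh chord, the tonic is A and the mode is minor.

A minor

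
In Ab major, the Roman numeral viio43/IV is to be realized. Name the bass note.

Gb

The applied chord viio43/IV is rooted on C: C-Eb-Gb-Bbb.
The figure 43 means second inversion — the fifth is in the bass.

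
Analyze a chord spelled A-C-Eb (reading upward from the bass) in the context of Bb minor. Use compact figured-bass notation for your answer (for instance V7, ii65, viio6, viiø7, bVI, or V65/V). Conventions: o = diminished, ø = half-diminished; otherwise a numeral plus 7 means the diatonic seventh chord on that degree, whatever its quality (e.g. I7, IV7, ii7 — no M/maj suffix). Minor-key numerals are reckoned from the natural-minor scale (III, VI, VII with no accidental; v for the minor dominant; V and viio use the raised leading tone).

viio

Stacked in thirds the chord is A-C-Eb: a diminished triad on A.
A is scale degree 7 in Bb minor, and a diminished triad on that degree is written viio.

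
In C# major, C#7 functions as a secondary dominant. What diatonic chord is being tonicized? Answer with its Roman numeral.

IV

The chord is a dominant seventh chord on C#.
A dominant resolves down a perfect fifth: C# → F#. In C# major, F# is scale degree 4, i.e. IV.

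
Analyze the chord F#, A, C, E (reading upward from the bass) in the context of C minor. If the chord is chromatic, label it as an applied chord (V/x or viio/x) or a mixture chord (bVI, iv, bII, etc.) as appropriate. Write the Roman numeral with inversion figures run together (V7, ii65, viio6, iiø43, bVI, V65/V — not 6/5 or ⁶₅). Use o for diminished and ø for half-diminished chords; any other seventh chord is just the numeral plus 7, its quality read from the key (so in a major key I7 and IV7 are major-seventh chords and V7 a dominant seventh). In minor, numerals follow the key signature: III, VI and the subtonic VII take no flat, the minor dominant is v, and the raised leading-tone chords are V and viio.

viiø7/V

Stacked in thirds the chord is F#-A-C-E: a half-diminished seventh chord on F#.
F# sits a half step below G (V in C minor); a diminished chord there is the applied leading-tone chord of V.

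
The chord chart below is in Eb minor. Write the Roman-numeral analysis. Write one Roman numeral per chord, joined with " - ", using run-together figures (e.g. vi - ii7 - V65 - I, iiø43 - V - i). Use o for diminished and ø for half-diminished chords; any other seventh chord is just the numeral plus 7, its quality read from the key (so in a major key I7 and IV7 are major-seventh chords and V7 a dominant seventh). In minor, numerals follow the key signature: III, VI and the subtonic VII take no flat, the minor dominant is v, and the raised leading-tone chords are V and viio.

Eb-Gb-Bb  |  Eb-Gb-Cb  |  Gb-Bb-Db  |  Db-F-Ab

Eb-Gb-Bb has root Eb, degree 1 in Eb minor, so i.
Eb-Gb-Cb: major triad on Cb = scale degree 6 → VI6.
Gb-Bb-Db: root Gb is the mediant; major triad there is III.
Db-F-Ab has root Db, degree 7 in Eb minor, so VII.

i - VI6 - III - VII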